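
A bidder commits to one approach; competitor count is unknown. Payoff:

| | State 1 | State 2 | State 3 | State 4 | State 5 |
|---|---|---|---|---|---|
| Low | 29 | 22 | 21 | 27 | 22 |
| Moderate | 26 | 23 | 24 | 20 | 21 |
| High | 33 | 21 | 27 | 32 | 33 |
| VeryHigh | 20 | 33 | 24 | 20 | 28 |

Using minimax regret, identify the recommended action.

Low

Column bests: State 1=33, State 2=33, State 3=27, State 4=32, State 5=33.
Low regrets: 4, 11, 6, 5, 11 → max 11
Moderate regrets: 7, 10, 3, 12, 12 → max 12
High regrets: 0, 12, 0, 0, 0 → max 12
VeryHigh regrets: 13, 0, 3, 12, 5 → max 13
Smallest max regret = 11 → Low.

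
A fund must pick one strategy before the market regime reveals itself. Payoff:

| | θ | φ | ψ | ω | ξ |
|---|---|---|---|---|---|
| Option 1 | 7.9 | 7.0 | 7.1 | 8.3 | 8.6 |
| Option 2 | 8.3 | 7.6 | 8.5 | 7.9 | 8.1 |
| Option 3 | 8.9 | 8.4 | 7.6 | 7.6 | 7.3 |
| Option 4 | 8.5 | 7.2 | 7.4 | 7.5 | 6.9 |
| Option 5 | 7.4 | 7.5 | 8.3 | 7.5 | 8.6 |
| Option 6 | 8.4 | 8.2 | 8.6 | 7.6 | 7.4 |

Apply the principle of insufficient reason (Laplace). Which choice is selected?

Option 2

Row averages: Option 1=7.78, Option 2=8.08, Option 3=7.96, Option 4=7.5, Option 5=7.86, Option 6=8.04
Highest average = 8.08 → Option 2.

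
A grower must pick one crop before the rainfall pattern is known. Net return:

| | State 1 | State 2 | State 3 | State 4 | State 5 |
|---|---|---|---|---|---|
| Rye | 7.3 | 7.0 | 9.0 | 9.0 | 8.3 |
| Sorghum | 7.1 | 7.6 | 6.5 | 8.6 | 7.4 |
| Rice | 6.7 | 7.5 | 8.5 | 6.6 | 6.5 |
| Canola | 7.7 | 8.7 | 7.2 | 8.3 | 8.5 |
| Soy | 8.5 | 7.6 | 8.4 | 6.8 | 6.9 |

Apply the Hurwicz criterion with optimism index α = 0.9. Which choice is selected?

Rye: 0.9·9.0 + 0.1·7.0 = 8.8
Sorghum: 0.9·8.6 + 0.1·6.5 = 8.39
Rice: 0.9·8.5 + 0.1·6.5 = 8.3
Canola: 0.9·8.7 + 0.1·7.2 = 8.55
Soy: 0.9·8.5 + 0.1·6.8 = 8.33
Highest Hurwicz score = 8.8 → Rye.

Rye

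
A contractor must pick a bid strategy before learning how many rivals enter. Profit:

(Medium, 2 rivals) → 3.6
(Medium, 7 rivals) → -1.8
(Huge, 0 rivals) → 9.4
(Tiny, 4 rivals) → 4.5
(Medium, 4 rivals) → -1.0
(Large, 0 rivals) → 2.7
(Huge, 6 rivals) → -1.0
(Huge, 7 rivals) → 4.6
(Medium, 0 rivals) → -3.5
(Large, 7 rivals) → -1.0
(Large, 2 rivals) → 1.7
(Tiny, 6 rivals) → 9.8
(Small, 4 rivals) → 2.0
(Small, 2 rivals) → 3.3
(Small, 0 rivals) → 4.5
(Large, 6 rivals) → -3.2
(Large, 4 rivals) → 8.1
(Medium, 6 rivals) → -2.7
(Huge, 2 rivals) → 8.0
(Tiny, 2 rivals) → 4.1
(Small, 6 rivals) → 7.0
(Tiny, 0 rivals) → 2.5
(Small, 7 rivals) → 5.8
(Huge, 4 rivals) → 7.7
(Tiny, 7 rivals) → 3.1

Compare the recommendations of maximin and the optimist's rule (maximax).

Row minima: Tiny=2.5, Small=2.0, Medium=-3.5, Large=-3.2, Huge=-1.0
Best worst-case = 2.5 → Tiny.
Row maxima: Tiny=9.8, Small=7.0, Medium=3.6, Large=8.1, Huge=9.4
Best best-case = 9.8 → Tiny.

maximin → Tiny; maximax → Tiny (agree)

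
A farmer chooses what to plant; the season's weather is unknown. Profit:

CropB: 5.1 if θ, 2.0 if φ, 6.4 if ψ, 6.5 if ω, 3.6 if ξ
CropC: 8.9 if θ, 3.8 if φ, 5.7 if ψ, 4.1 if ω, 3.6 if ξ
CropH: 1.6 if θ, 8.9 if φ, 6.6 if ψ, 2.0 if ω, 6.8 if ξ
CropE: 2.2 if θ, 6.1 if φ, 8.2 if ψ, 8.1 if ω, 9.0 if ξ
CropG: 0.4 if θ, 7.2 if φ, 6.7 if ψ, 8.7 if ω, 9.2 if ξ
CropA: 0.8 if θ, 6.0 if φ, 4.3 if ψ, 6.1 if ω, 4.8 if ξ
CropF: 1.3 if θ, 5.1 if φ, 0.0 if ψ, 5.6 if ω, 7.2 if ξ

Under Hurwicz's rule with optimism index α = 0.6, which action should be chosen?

CropB: 0.6·6.5 + 0.4·2.0 = 4.7
CropC: 0.6·8.9 + 0.4·3.6 = 6.78
CropH: 0.6·8.9 + 0.4·1.6 = 5.98
CropE: 0.6·9.0 + 0.4·2.2 = 6.28
CropG: 0.6·9.2 + 0.4·0.4 = 5.68
CropA: 0.6·6.1 + 0.4·0.8 = 3.98
CropF: 0.6·7.2 + 0.4·0.0 = 4.32
Highest Hurwicz score = 6.78 → CropC.

CropC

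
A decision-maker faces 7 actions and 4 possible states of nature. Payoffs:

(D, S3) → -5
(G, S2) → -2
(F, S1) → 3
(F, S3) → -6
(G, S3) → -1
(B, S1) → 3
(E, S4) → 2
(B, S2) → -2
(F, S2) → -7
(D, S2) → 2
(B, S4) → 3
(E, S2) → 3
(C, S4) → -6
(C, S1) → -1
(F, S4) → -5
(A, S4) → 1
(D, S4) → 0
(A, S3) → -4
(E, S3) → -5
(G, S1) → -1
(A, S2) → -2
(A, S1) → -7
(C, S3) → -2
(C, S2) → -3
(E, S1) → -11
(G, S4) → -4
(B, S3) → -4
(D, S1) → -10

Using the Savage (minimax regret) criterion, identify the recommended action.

B

Column bests: S1=3, S2=3, S3=-1, S4=3.
A regrets: 10, 5, 3, 2 → max 10
B regrets: 0, 5, 3, 0 → max 5
C regrets: 4, 6, 1, 9 → max 9
D regrets: 13, 1, 4, 3 → max 13
E regrets: 14, 0, 4, 1 → max 14
F regrets: 0, 10, 5, 8 → max 10
G regrets: 4, 5, 0, 7 → max 7
Smallest max regret = 5 → B.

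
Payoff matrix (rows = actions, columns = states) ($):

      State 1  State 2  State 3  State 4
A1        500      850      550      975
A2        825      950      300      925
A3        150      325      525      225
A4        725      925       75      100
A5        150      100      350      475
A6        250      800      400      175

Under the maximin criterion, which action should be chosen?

A1

Row minima: A1=500, A2=300, A3=150, A4=75, A5=100, A6=175
Best worst-case = 500 → A1.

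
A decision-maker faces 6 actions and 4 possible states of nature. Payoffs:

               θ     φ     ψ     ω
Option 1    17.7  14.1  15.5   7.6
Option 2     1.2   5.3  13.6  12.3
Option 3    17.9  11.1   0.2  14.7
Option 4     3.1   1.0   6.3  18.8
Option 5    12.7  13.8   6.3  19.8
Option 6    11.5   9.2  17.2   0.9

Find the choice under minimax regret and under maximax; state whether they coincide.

Column bests: θ=17.9, φ=14.1, ψ=17.2, ω=19.8.
Option 1 regrets: 0.2, 0.0, 1.7, 12.2 → max 12.2
Option 2 regrets: 16.7, 8.8, 3.6, 7.5 → max 16.7
Option 3 regrets: 0.0, 3.0, 17.0, 5.1 → max 17.0
Option 4 regrets: 14.8, 13.1, 10.9, 1.0 → max 14.8
Option 5 regrets: 5.2, 0.3, 10.9, 0.0 → max 10.9
Option 6 regrets: 6.4, 4.9, 0.0, 18.9 → max 18.9
Smallest max regret = 10.9 → Option 5.
Row maxima: Option 1=17.7, Option 2=13.6, Option 3=17.9, Option 4=18.8, Option 5=19.8, Option 6=17.2
Best best-case = 19.8 → Option 5.

minimax regret → Option 5; maximax → Option 5 (agree)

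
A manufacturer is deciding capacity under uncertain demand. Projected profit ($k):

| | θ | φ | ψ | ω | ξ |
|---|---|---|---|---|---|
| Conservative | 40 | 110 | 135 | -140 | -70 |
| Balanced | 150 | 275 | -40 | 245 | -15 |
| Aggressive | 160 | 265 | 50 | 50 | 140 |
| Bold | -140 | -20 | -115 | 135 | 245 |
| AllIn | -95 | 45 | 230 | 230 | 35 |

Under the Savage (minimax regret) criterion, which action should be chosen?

Aggressive

Column bests: θ=160, φ=275, ψ=230, ω=245, ξ=245.
Conservative regrets: 120, 165, 95, 385, 315 → max 385
Balanced regrets: 10, 0, 270, 0, 260 → max 270
Aggressive regrets: 0, 10, 180, 195, 105 → max 195
Bold regrets: 300, 295, 345, 110, 0 → max 345
AllIn regrets: 255, 230, 0, 15, 210 → max 255
Smallest max regret = 195 → Aggressive.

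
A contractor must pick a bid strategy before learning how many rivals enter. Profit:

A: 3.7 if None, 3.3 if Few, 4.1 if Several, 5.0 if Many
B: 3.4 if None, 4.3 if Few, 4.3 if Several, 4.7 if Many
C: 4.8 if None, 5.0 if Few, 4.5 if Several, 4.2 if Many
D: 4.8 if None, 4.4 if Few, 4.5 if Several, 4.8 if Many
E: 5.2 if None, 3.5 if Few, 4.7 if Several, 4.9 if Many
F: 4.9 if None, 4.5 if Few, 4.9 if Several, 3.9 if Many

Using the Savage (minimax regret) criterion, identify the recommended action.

Column bests: None=5.2, Few=5.0, Several=4.9, Many=5.0.
A regrets: 1.5, 1.7, 0.8, 0.0 → max 1.7
B regrets: 1.8, 0.7, 0.6, 0.3 → max 1.8
C regrets: 0.4, 0.0, 0.4, 0.8 → max 0.8
D regrets: 0.4, 0.6, 0.4, 0.2 → max 0.6
E regrets: 0.0, 1.5, 0.2, 0.1 → max 1.5
F regrets: 0.3, 0.5, 0.0, 1.1 → max 1.1
Smallest max regret = 0.6 → D.

D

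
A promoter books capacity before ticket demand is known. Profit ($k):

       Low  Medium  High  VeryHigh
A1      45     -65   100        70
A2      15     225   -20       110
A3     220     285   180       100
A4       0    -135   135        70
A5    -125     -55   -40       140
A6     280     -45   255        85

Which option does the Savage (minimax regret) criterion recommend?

Column bests: Low=280, Medium=285, High=255, VeryHigh=140.
A1 regrets: 235, 350, 155, 70 → max 350
A2 regrets: 265, 60, 275, 30 → max 275
A3 regrets: 60, 0, 75, 40 → max 75
A4 regrets: 280, 420, 120, 70 → max 420
A5 regrets: 405, 340, 295, 0 → max 405
A6 regrets: 0, 330, 0, 55 → max 330
Smallest max regret = 75 → A3.

A3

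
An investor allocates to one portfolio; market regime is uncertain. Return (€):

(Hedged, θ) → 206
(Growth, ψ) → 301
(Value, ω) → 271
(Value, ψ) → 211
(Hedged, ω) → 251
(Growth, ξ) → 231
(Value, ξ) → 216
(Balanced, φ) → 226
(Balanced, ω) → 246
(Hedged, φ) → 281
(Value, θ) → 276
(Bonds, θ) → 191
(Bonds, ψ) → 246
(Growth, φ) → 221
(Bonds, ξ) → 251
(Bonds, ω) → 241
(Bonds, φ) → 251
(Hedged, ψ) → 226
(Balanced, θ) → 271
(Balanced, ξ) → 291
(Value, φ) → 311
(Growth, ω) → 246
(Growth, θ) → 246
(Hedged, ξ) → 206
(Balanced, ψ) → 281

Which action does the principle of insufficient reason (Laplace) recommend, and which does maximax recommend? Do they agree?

Row averages: Value=257, Hedged=234, Bonds=236, Balanced=263, Growth=249
Highest average = 263 → Balanced.
Row maxima: Value=311, Hedged=281, Bonds=251, Balanced=291, Growth=301
Best best-case = 311 → Value.

laplace → Balanced; maximax → Value (disagree)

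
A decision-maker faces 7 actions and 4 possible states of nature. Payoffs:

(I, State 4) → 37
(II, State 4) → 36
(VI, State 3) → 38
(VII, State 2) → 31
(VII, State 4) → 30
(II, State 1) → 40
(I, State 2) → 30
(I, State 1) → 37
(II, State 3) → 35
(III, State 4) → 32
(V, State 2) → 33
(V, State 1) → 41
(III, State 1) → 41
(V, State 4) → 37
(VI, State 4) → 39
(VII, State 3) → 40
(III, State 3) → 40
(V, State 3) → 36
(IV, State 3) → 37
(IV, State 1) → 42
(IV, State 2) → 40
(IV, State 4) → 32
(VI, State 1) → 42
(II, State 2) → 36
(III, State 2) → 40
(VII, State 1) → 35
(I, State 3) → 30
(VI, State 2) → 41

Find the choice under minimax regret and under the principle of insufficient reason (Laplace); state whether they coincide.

minimax regret → VI; laplace → VI (agree)

Column bests: State 1=42, State 2=41, State 3=40, State 4=39.
I regrets: 5, 11, 10, 2 → max 11
II regrets: 2, 5, 5, 3 → max 5
III regrets: 1, 1, 0, 7 → max 7
IV regrets: 0, 1, 3, 7 → max 7
V regrets: 1, 8, 4, 2 → max 8
VI regrets: 0, 0, 2, 0 → max 2
VII regrets: 7, 10, 0, 9 → max 10
Smallest max regret = 2 → VI.
Row averages: I=33.5, II=36.75, III=38.25, IV=37.75, V=36.75, VI=40, VII=34
Highest average = 40 → VI.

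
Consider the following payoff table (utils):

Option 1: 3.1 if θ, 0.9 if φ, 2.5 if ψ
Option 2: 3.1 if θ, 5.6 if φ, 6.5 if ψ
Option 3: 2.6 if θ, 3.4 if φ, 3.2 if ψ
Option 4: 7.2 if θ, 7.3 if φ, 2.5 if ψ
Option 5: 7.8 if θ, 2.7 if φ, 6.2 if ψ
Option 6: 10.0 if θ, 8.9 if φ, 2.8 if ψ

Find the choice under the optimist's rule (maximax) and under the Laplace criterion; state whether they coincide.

maximax → Option 6; laplace → Option 6 (agree)

Row maxima: Option 1=3.1, Option 2=6.5, Option 3=3.4, Option 4=7.3, Option 5=7.8, Option 6=10.0
Best best-case = 10.0 → Option 6.
Row averages: Option 1=13/6, Option 2=76/15, Option 3=46/15, Option 4=17/3, Option 5=167/30, Option 6=217/30
Highest average = 217/30 → Option 6.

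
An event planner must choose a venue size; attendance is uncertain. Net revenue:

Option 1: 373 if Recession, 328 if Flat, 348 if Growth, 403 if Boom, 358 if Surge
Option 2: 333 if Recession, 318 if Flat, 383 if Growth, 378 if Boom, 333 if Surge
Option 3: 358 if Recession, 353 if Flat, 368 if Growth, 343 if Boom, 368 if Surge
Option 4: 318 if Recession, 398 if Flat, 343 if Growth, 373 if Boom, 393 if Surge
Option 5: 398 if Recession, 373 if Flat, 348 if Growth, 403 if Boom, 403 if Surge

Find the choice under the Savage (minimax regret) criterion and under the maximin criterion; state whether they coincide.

minimax regret → Option 5; maximin → Option 5 (agree)

Column bests: Recession=398, Flat=398, Growth=383, Boom=403, Surge=403.
Option 1 regrets: 25, 70, 35, 0, 45 → max 70
Option 2 regrets: 65, 80, 0, 25, 70 → max 80
Option 3 regrets: 40, 45, 15, 60, 35 → max 60
Option 4 regrets: 80, 0, 40, 30, 10 → max 80
Option 5 regrets: 0, 25, 35, 0, 0 → max 35
Smallest max regret = 35 → Option 5.
Row minima: Option 1=328, Option 2=318, Option 3=343, Option 4=318, Option 5=348
Best worst-case = 348 → Option 5.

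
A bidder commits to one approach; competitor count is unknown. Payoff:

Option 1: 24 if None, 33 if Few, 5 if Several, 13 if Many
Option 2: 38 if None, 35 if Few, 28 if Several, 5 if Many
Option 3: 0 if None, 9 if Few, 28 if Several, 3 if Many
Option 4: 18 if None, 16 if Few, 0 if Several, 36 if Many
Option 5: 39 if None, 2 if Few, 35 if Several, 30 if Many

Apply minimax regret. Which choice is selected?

Option 1

Column bests: None=39, Few=35, Several=35, Many=36.
Option 1 regrets: 15, 2, 30, 23 → max 30
Option 2 regrets: 1, 0, 7, 31 → max 31
Option 3 regrets: 39, 26, 7, 33 → max 39
Option 4 regrets: 21, 19, 35, 0 → max 35
Option 5 regrets: 0, 33, 0, 6 → max 33
Smallest max regret = 30 → Option 1.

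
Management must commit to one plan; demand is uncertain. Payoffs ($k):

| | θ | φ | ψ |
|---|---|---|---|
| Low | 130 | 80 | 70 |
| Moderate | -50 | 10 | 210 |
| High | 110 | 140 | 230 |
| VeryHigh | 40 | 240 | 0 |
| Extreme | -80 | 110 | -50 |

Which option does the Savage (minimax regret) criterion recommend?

High

Column bests: θ=130, φ=240, ψ=230.
Low regrets: 0, 160, 160 → max 160
Moderate regrets: 180, 230, 20 → max 230
High regrets: 20, 100, 0 → max 100
VeryHigh regrets: 90, 0, 230 → max 230
Extreme regrets: 210, 130, 280 → max 280
Smallest max regret = 100 → High.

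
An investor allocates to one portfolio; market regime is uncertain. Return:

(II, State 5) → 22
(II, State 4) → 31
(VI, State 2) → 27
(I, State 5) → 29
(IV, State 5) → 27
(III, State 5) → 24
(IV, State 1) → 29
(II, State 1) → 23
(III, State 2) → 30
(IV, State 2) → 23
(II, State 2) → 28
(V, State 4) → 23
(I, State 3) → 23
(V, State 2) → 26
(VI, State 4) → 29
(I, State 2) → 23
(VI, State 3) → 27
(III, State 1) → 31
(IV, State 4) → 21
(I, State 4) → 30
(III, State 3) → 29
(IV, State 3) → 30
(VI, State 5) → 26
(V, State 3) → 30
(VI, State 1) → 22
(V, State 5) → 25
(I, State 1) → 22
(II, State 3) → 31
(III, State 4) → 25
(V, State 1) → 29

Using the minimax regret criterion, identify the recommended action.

Column bests: State 1=31, State 2=30, State 3=31, State 4=31, State 5=29.
I regrets: 9, 7, 8, 1, 0 → max 9
II regrets: 8, 2, 0, 0, 7 → max 8
III regrets: 0, 0, 2, 6, 5 → max 6
IV regrets: 2, 7, 1, 10, 2 → max 10
V regrets: 2, 4, 1, 8, 4 → max 8
VI regrets: 9, 3, 4, 2, 3 → max 9
Smallest max regret = 6 → III.

III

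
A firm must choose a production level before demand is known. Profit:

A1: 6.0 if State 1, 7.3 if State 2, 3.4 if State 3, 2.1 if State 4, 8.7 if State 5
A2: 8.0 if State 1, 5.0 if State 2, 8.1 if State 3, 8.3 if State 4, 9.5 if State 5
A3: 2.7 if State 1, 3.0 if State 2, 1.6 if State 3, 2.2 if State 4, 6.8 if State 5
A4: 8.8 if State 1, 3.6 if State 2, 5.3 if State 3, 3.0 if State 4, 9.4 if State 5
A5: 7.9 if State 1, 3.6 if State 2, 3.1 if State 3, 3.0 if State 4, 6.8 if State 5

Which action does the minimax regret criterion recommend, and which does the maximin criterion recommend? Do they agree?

Column bests: State 1=8.8, State 2=7.3, State 3=8.1, State 4=8.3, State 5=9.5.
A1 regrets: 2.8, 0.0, 4.7, 6.2, 0.8 → max 6.2
A2 regrets: 0.8, 2.3, 0.0, 0.0, 0.0 → max 2.3
A3 regrets: 6.1, 4.3, 6.5, 6.1, 2.7 → max 6.5
A4 regrets: 0.0, 3.7, 2.8, 5.3, 0.1 → max 5.3
A5 regrets: 0.9, 3.7, 5.0, 5.3, 2.7 → max 5.3
Smallest max regret = 2.3 → A2.
Row minima: A1=2.1, A2=5.0, A3=1.6, A4=3.0, A5=3.0
Best worst-case = 5.0 → A2.

minimax regret → A2; maximin → A2 (agree)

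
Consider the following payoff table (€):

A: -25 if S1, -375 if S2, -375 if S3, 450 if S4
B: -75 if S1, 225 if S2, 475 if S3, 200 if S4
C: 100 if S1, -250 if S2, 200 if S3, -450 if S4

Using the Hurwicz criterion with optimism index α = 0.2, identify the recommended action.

B

A: 0.2·450 + 0.8·(-375) = -210
B: 0.2·475 + 0.8·(-75) = 35
C: 0.2·200 + 0.8·(-450) = -320
Highest Hurwicz score = 35 → B.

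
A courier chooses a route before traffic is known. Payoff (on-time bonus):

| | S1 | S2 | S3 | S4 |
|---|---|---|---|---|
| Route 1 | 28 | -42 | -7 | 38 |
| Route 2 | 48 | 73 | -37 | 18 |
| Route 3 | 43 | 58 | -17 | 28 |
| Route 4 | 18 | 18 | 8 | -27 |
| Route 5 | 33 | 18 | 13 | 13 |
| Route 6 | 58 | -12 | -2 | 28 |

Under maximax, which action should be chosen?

Row maxima: Route 1=38, Route 2=73, Route 3=58, Route 4=18, Route 5=33, Route 6=58
Best best-case = 73 → Route 2.

Route 2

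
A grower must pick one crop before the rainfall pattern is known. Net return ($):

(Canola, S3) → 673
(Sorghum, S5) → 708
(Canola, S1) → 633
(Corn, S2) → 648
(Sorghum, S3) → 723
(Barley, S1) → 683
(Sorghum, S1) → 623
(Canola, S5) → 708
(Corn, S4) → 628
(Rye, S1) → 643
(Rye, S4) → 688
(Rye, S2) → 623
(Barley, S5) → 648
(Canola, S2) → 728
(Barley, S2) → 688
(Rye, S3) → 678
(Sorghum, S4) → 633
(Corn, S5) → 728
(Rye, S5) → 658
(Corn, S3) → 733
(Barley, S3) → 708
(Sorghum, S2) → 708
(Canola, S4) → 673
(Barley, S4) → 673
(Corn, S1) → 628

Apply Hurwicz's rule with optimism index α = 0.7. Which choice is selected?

Corn

Corn: 0.7·733 + 0.3·628 = 701.5
Sorghum: 0.7·723 + 0.3·623 = 693
Canola: 0.7·728 + 0.3·633 = 699.5
Rye: 0.7·688 + 0.3·623 = 668.5
Barley: 0.7·708 + 0.3·648 = 690
Highest Hurwicz score = 701.5 → Corn.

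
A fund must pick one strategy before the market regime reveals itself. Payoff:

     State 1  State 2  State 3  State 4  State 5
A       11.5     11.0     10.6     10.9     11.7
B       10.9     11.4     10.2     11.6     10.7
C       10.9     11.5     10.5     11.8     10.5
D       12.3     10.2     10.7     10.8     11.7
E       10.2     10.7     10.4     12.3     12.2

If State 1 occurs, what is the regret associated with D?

0.0

Best payoff under State 1 is 12.3.
Regret = 12.3 − 12.3 = 0.0.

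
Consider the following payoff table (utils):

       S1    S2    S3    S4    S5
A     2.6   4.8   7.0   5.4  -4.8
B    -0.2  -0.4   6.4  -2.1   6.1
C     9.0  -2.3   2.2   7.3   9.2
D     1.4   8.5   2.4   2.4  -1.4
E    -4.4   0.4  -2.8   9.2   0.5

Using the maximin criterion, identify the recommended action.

Row minima: A=-4.8, B=-2.1, C=-2.3, D=-1.4, E=-4.4
Best worst-case = -1.4 → D.

D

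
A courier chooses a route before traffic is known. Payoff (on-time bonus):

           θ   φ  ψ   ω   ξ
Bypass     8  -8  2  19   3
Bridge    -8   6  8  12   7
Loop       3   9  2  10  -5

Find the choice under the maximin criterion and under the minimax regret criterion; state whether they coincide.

Row minima: Bypass=-8, Bridge=-8, Loop=-5
Best worst-case = -5 → Loop.
Column bests: θ=8, φ=9, ψ=8, ω=19, ξ=7.
Bypass regrets: 0, 17, 6, 0, 4 → max 17
Bridge regrets: 16, 3, 0, 7, 0 → max 16
Loop regrets: 5, 0, 6, 9, 12 → max 12
Smallest max regret = 12 → Loop.

maximin → Loop; minimax regret → Loop (agree)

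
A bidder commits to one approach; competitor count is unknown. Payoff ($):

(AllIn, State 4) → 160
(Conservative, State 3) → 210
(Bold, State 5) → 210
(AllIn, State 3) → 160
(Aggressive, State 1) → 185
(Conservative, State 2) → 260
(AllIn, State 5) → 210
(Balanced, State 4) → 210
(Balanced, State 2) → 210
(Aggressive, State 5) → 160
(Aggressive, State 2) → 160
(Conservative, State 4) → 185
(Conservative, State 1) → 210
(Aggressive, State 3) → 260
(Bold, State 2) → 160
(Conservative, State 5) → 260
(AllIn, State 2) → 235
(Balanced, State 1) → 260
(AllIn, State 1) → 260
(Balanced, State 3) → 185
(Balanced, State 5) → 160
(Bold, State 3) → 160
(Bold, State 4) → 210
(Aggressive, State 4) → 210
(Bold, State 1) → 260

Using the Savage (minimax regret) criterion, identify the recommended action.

Conservative

Column bests: State 1=260, State 2=260, State 3=260, State 4=210, State 5=260.
Conservative regrets: 50, 0, 50, 25, 0 → max 50
Balanced regrets: 0, 50, 75, 0, 100 → max 100
Aggressive regrets: 75, 100, 0, 0, 100 → max 100
Bold regrets: 0, 100, 100, 0, 50 → max 100
AllIn regrets: 0, 25, 100, 50, 50 → max 100
Smallest max regret = 50 → Conservative.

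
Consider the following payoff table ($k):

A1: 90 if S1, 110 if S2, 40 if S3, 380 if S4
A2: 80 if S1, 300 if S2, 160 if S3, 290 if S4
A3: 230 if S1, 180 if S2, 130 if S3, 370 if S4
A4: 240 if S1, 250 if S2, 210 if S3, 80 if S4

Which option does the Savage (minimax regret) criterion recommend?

Column bests: S1=240, S2=300, S3=210, S4=380.
A1 regrets: 150, 190, 170, 0 → max 190
A2 regrets: 160, 0, 50, 90 → max 160
A3 regrets: 10, 120, 80, 10 → max 120
A4 regrets: 0, 50, 0, 300 → max 300
Smallest max regret = 120 → A3.

A3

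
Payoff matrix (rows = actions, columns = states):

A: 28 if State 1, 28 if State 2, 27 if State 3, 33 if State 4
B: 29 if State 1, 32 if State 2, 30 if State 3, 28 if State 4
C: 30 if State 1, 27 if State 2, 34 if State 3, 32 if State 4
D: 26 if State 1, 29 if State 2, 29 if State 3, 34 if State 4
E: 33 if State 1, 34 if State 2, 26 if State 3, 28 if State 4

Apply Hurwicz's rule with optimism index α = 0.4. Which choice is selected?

C

A: 0.4·33 + 0.6·27 = 29.4
B: 0.4·32 + 0.6·28 = 29.6
C: 0.4·34 + 0.6·27 = 29.8
D: 0.4·34 + 0.6·26 = 29.2
E: 0.4·34 + 0.6·26 = 29.2
Highest Hurwicz score = 29.8 → C.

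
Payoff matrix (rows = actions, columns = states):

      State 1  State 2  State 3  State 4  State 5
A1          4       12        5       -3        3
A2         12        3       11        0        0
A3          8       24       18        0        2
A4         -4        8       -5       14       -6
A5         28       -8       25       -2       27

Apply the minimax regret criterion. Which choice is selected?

A1

Column bests: State 1=28, State 2=24, State 3=25, State 4=14, State 5=27.
A1 regrets: 24, 12, 20, 17, 24 → max 24
A2 regrets: 16, 21, 14, 14, 27 → max 27
A3 regrets: 20, 0, 7, 14, 25 → max 25
A4 regrets: 32, 16, 30, 0, 33 → max 33
A5 regrets: 0, 32, 0, 16, 0 → max 32
Smallest max regret = 24 → A1.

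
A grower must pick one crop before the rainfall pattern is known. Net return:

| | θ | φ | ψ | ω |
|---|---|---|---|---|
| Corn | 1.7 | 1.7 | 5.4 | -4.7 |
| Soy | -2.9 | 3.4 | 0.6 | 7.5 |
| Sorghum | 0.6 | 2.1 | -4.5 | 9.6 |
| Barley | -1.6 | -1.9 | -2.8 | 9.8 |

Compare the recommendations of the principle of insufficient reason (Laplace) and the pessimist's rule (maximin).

laplace → Soy; maximin → Barley (disagree)

Row averages: Corn=1.025, Soy=2.15, Sorghum=1.95, Barley=0.875
Highest average = 2.15 → Soy.
Row minima: Corn=-4.7, Soy=-2.9, Sorghum=-4.5, Barley=-2.8
Best worst-case = -2.8 → Barley.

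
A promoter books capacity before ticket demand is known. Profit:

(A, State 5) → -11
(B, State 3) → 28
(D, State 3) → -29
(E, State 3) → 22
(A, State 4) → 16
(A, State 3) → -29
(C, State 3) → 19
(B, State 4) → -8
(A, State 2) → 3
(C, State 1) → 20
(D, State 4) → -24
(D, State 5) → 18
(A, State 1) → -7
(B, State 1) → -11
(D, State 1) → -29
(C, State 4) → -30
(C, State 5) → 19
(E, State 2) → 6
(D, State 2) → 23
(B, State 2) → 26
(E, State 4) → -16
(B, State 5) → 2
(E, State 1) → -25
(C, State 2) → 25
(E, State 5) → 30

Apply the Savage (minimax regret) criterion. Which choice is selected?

B

Column bests: State 1=20, State 2=26, State 3=28, State 4=16, State 5=30.
A regrets: 27, 23, 57, 0, 41 → max 57
B regrets: 31, 0, 0, 24, 28 → max 31
C regrets: 0, 1, 9, 46, 11 → max 46
D regrets: 49, 3, 57, 40, 12 → max 57
E regrets: 45, 20, 6, 32, 0 → max 45
Smallest max regret = 31 → B.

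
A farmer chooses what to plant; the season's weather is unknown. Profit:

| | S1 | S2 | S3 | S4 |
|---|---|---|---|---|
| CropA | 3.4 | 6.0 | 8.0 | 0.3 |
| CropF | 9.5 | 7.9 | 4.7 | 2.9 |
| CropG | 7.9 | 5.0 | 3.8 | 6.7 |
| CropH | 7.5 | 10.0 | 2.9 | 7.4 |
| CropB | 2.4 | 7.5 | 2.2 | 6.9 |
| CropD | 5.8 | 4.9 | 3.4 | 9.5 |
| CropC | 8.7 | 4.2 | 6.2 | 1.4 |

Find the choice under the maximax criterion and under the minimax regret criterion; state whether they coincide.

maximax → CropH; minimax regret → CropG (disagree)

Row maxima: CropA=8.0, CropF=9.5, CropG=7.9, CropH=10.0, CropB=7.5, CropD=9.5, CropC=8.7
Best best-case = 10.0 → CropH.
Column bests: S1=9.5, S2=10.0, S3=8.0, S4=9.5.
CropA regrets: 6.1, 4.0, 0.0, 9.2 → max 9.2
CropF regrets: 0.0, 2.1, 3.3, 6.6 → max 6.6
CropG regrets: 1.6, 5.0, 4.2, 2.8 → max 5.0
CropH regrets: 2.0, 0.0, 5.1, 2.1 → max 5.1
CropB regrets: 7.1, 2.5, 5.8, 2.6 → max 7.1
CropD regrets: 3.7, 5.1, 4.6, 0.0 → max 5.1
CropC regrets: 0.8, 5.8, 1.8, 8.1 → max 8.1
Smallest max regret = 5.0 → CropG.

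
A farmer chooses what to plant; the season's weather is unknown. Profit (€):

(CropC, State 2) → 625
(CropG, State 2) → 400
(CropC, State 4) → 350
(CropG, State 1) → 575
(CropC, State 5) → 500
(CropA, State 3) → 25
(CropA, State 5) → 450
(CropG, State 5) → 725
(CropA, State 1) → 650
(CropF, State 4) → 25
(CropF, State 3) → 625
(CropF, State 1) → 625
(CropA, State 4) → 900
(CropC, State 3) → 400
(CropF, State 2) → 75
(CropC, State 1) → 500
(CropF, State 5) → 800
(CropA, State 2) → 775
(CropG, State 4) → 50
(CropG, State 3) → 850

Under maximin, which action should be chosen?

CropC

Row minima: CropC=350, CropA=25, CropG=50, CropF=25
Best worst-case = 350 → CropC.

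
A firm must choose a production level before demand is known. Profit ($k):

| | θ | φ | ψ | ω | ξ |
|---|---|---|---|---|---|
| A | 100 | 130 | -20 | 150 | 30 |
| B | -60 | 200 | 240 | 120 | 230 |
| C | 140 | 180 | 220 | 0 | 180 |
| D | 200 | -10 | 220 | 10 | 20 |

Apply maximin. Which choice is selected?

C

Row minima: A=-20, B=-60, C=0, D=-10
Best worst-case = 0 → C.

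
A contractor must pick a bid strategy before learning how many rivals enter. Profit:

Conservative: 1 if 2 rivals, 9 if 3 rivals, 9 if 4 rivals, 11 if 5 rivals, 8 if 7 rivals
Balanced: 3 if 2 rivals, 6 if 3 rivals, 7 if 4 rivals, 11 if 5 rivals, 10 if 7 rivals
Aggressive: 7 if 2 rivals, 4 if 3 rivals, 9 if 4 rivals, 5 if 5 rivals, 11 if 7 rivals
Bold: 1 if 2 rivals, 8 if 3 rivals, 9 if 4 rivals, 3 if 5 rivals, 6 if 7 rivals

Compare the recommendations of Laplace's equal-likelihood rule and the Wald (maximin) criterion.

laplace → Conservative; maximin → Aggressive (disagree)

Row averages: Conservative=7.6, Balanced=7.4, Aggressive=7.2, Bold=5.4
Highest average = 7.6 → Conservative.
Row minima: Conservative=1, Balanced=3, Aggressive=4, Bold=1
Best worst-case = 4 → Aggressive.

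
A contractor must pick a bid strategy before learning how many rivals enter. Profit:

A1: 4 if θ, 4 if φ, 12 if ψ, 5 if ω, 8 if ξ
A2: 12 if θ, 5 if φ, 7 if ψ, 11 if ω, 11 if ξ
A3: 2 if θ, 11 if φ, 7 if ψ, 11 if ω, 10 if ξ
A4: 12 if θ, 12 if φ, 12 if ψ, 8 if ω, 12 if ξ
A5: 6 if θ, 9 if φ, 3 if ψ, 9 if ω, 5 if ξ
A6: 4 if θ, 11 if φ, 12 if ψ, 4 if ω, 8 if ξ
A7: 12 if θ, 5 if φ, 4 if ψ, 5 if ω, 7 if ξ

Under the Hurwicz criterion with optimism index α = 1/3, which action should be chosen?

A4

A1: 1/3·12 + 2/3·4 = 20/3
A2: 1/3·12 + 2/3·5 = 22/3
A3: 1/3·11 + 2/3·2 = 5
A4: 1/3·12 + 2/3·8 = 28/3
A5: 1/3·9 + 2/3·3 = 5
A6: 1/3·12 + 2/3·4 = 20/3
A7: 1/3·12 + 2/3·4 = 20/3
Highest Hurwicz score = 28/3 → A4.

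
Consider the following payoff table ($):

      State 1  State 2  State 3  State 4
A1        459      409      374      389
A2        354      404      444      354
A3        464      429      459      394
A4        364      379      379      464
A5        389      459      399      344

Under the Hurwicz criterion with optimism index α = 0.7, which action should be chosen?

A3

A1: 0.7·459 + 0.3·374 = 433.5
A2: 0.7·444 + 0.3·354 = 417
A3: 0.7·464 + 0.3·394 = 443
A4: 0.7·464 + 0.3·364 = 434
A5: 0.7·459 + 0.3·344 = 424.5
Highest Hurwicz score = 443 → A3.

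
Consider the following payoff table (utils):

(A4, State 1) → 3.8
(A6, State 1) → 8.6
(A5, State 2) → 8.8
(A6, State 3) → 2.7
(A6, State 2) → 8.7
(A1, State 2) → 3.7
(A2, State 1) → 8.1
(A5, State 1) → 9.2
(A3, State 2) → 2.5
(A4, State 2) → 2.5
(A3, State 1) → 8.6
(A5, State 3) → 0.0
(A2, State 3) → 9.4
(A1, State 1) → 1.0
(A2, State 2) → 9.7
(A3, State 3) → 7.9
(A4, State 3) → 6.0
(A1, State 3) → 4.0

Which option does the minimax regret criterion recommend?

A2

Column bests: State 1=9.2, State 2=9.7, State 3=9.4.
A1 regrets: 8.2, 6.0, 5.4 → max 8.2
A2 regrets: 1.1, 0.0, 0.0 → max 1.1
A3 regrets: 0.6, 7.2, 1.5 → max 7.2
A4 regrets: 5.4, 7.2, 3.4 → max 7.2
A5 regrets: 0.0, 0.9, 9.4 → max 9.4
A6 regrets: 0.6, 1.0, 6.7 → max 6.7
Smallest max regret = 1.1 → A2.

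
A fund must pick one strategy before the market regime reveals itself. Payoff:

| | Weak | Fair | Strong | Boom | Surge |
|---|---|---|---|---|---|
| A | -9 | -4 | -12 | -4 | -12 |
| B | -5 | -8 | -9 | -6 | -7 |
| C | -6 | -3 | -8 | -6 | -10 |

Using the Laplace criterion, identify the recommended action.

C

Row averages: A=-8.2, B=-7, C=-6.6
Highest average = -6.6 → C.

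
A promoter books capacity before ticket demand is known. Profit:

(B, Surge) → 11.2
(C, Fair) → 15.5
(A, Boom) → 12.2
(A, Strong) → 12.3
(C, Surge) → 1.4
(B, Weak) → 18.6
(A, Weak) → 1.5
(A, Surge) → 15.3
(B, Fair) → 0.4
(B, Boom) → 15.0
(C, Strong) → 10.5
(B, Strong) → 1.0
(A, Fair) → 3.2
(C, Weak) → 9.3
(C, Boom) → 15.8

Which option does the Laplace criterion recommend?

C

Row averages: A=8.9, B=9.24, C=10.5
Highest average = 10.5 → C.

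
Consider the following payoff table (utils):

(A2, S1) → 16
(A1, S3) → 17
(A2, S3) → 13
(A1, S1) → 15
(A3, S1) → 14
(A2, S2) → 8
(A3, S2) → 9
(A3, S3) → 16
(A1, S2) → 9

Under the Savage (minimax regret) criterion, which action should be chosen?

A1

Column bests: S1=16, S2=9, S3=17.
A1 regrets: 1, 0, 0 → max 1
A2 regrets: 0, 1, 4 → max 4
A3 regrets: 2, 0, 1 → max 2
Smallest max regret = 1 → A1.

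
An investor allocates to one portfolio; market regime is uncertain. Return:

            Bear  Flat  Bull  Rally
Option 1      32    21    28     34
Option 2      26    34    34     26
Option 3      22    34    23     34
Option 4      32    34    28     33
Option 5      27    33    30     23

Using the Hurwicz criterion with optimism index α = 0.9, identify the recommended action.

Option 4

Option 1: 0.9·34 + 0.1·21 = 32.7
Option 2: 0.9·34 + 0.1·26 = 33.2
Option 3: 0.9·34 + 0.1·22 = 32.8
Option 4: 0.9·34 + 0.1·28 = 33.4
Option 5: 0.9·33 + 0.1·23 = 32
Highest Hurwicz score = 33.4 → Option 4.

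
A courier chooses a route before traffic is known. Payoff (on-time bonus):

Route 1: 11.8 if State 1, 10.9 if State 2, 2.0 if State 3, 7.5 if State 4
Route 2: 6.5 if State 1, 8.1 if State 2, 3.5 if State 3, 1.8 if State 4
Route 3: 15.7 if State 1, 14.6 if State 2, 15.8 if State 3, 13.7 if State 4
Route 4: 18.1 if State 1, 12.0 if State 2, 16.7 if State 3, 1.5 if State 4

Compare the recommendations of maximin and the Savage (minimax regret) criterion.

Row minima: Route 1=2.0, Route 2=1.8, Route 3=13.7, Route 4=1.5
Best worst-case = 13.7 → Route 3.
Column bests: State 1=18.1, State 2=14.6, State 3=16.7, State 4=13.7.
Route 1 regrets: 6.3, 3.7, 14.7, 6.2 → max 14.7
Route 2 regrets: 11.6, 6.5, 13.2, 11.9 → max 13.2
Route 3 regrets: 2.4, 0.0, 0.9, 0.0 → max 2.4
Route 4 regrets: 0.0, 2.6, 0.0, 12.2 → max 12.2
Smallest max regret = 2.4 → Route 3.

maximin → Route 3; minimax regret → Route 3 (agree)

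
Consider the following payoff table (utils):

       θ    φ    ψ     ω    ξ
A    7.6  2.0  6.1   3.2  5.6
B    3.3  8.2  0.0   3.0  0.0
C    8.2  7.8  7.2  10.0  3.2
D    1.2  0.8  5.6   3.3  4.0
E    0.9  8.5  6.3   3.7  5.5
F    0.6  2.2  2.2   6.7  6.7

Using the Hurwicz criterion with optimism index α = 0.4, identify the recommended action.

C

A: 0.4·7.6 + 0.6·2.0 = 4.24
B: 0.4·8.2 + 0.6·0.0 = 3.28
C: 0.4·10.0 + 0.6·3.2 = 5.92
D: 0.4·5.6 + 0.6·0.8 = 2.72
E: 0.4·8.5 + 0.6·0.9 = 3.94
F: 0.4·6.7 + 0.6·0.6 = 3.04
Highest Hurwicz score = 5.92 → C.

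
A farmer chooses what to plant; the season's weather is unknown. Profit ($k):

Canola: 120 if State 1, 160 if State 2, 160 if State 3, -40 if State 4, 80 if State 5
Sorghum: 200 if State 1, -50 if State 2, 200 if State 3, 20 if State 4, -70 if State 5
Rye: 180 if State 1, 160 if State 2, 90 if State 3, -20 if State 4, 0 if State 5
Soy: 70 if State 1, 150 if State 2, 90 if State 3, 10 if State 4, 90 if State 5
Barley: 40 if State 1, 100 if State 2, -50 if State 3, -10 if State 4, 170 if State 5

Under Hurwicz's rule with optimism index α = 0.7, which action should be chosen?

Canola: 0.7·160 + 0.3·(-40) = 100
Sorghum: 0.7·200 + 0.3·(-70) = 119
Rye: 0.7·180 + 0.3·(-20) = 120
Soy: 0.7·150 + 0.3·10 = 108
Barley: 0.7·170 + 0.3·(-50) = 104
Highest Hurwicz score = 120 → Rye.

Rye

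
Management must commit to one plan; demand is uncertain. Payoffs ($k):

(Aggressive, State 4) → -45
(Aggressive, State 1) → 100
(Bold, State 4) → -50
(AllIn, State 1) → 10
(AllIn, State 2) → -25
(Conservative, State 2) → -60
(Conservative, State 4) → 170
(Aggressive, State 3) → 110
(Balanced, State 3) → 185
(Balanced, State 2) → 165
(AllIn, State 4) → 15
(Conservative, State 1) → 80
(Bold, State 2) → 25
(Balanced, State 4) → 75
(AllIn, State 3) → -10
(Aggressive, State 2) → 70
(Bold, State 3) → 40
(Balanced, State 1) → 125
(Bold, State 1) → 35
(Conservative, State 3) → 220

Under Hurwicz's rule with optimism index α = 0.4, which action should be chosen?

Balanced

Conservative: 0.4·220 + 0.6·(-60) = 52
Balanced: 0.4·185 + 0.6·75 = 119
Aggressive: 0.4·110 + 0.6·(-45) = 17
Bold: 0.4·40 + 0.6·(-50) = -14
AllIn: 0.4·15 + 0.6·(-25) = -9
Highest Hurwicz score = 119 → Balanced.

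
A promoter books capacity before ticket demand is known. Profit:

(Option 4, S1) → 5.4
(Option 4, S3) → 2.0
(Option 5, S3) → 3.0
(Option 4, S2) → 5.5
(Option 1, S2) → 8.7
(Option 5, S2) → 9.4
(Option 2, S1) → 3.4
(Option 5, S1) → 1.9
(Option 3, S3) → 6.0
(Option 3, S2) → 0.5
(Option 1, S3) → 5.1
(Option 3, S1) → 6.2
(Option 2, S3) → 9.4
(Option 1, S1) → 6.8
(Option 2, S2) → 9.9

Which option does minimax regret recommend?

Column bests: S1=6.8, S2=9.9, S3=9.4.
Option 1 regrets: 0.0, 1.2, 4.3 → max 4.3
Option 2 regrets: 3.4, 0.0, 0.0 → max 3.4
Option 3 regrets: 0.6, 9.4, 3.4 → max 9.4
Option 4 regrets: 1.4, 4.4, 7.4 → max 7.4
Option 5 regrets: 4.9, 0.5, 6.4 → max 6.4
Smallest max regret = 3.4 → Option 2.

Option 2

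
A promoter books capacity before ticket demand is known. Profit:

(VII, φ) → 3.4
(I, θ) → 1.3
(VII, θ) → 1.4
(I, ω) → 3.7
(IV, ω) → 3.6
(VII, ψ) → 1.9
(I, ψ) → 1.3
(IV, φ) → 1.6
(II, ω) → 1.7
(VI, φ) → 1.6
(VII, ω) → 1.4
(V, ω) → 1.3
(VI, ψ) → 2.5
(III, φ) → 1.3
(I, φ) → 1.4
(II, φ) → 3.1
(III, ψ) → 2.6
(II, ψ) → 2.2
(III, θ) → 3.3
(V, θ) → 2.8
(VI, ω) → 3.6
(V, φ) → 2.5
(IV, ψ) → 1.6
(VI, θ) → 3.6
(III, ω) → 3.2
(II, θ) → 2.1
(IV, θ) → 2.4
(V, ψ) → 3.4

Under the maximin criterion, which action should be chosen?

Row minima: I=1.3, II=1.7, III=1.3, IV=1.6, V=1.3, VI=1.6, VII=1.4
Best worst-case = 1.7 → II.

II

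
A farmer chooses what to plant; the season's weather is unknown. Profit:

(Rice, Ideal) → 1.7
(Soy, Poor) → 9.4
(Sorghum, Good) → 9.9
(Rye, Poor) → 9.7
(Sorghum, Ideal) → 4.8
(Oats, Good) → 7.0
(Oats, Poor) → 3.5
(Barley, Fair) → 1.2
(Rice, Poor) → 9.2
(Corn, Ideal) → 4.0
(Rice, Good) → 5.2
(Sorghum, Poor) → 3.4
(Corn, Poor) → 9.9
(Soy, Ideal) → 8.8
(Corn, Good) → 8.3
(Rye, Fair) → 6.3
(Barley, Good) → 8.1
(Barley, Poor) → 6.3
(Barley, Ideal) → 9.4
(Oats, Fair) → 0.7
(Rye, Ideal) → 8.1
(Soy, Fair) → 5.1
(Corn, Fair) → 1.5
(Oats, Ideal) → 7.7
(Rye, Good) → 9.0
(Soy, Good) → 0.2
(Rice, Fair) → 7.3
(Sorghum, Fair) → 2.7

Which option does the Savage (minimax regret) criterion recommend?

Column bests: Poor=9.9, Fair=7.3, Good=9.9, Ideal=9.4.
Barley regrets: 3.6, 6.1, 1.8, 0.0 → max 6.1
Rye regrets: 0.2, 1.0, 0.9, 1.3 → max 1.3
Sorghum regrets: 6.5, 4.6, 0.0, 4.6 → max 6.5
Rice regrets: 0.7, 0.0, 4.7, 7.7 → max 7.7
Oats regrets: 6.4, 6.6, 2.9, 1.7 → max 6.6
Soy regrets: 0.5, 2.2, 9.7, 0.6 → max 9.7
Corn regrets: 0.0, 5.8, 1.6, 5.4 → max 5.8
Smallest max regret = 1.3 → Rye.

Rye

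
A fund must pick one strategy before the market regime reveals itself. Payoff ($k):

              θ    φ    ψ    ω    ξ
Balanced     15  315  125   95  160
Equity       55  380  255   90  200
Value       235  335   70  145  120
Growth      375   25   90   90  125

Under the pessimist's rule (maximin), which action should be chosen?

Row minima: Balanced=15, Equity=55, Value=70, Growth=25
Best worst-case = 70 → Value.

Value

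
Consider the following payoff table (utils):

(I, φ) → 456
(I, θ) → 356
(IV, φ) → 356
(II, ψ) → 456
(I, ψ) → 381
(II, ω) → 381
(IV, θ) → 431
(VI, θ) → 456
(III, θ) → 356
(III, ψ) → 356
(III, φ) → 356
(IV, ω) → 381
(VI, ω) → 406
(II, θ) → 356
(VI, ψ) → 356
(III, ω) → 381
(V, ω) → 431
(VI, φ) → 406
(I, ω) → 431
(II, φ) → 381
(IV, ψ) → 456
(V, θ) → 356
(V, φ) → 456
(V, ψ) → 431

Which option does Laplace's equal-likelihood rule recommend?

V

Row averages: I=406, II=393.5, III=362.25, IV=406, V=418.5, VI=406
Highest average = 418.5 → V.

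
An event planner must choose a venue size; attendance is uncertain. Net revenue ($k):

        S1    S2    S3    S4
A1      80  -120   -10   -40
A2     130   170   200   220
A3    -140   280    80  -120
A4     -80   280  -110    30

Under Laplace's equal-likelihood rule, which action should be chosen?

A2

Row averages: A1=-22.5, A2=180, A3=25, A4=30
Highest average = 180 → A2.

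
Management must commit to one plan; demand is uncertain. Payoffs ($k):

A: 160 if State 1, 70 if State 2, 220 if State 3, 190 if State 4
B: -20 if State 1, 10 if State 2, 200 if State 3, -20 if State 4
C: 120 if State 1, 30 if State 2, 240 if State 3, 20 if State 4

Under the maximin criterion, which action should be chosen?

A

Row minima: A=70, B=-20, C=20
Best worst-case = 70 → A.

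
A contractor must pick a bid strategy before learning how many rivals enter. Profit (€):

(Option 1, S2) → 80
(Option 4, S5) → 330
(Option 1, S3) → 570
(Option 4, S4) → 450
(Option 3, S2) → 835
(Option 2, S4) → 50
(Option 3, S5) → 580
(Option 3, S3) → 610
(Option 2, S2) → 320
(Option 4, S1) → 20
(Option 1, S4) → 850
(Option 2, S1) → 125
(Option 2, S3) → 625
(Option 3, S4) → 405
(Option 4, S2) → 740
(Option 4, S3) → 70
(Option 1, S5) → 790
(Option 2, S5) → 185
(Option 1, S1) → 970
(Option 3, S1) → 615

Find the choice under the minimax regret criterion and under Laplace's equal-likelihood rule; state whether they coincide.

Column bests: S1=970, S2=835, S3=625, S4=850, S5=790.
Option 1 regrets: 0, 755, 55, 0, 0 → max 755
Option 2 regrets: 845, 515, 0, 800, 605 → max 845
Option 3 regrets: 355, 0, 15, 445, 210 → max 445
Option 4 regrets: 950, 95, 555, 400, 460 → max 950
Smallest max regret = 445 → Option 3.
Row averages: Option 1=652, Option 2=261, Option 3=609, Option 4=322
Highest average = 652 → Option 1.

minimax regret → Option 3; laplace → Option 1 (disagree)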